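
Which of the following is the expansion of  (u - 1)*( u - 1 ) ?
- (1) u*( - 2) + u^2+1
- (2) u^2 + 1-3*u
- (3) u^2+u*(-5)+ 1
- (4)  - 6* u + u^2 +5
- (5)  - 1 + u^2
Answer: 1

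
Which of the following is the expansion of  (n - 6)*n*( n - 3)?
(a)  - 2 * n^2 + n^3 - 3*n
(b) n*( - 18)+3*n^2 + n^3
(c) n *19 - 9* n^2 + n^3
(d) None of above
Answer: d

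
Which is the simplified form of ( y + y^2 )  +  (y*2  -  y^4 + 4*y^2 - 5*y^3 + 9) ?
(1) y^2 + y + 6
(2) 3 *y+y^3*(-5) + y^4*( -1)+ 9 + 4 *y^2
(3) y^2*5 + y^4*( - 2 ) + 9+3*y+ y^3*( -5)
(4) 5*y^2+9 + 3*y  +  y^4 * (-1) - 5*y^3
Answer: 4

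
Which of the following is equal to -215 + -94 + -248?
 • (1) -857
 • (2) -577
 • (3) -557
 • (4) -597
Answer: 3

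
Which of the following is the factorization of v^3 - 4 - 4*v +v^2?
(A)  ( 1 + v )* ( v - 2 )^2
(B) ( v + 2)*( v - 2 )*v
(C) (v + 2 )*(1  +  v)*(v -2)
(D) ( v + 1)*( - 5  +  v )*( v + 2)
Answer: C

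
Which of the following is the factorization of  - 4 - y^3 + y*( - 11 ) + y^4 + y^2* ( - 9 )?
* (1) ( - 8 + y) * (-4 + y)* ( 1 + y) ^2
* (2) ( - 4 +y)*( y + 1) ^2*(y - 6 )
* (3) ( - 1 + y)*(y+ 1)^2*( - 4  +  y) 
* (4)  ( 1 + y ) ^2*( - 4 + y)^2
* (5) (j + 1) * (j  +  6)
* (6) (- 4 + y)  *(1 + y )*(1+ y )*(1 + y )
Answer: 6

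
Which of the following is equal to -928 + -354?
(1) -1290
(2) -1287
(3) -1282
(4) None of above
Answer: 3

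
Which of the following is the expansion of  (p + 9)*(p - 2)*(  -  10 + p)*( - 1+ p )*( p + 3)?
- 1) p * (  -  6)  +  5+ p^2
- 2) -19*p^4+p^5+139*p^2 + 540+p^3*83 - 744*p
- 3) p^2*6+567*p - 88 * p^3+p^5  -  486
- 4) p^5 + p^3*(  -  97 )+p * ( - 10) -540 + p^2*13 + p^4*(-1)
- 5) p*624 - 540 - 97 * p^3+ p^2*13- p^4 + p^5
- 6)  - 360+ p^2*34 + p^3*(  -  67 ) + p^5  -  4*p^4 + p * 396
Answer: 5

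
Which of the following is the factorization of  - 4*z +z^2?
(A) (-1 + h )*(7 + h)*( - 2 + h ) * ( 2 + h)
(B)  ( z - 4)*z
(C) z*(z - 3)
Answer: B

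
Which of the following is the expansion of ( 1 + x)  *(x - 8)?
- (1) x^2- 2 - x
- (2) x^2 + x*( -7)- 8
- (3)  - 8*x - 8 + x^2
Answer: 2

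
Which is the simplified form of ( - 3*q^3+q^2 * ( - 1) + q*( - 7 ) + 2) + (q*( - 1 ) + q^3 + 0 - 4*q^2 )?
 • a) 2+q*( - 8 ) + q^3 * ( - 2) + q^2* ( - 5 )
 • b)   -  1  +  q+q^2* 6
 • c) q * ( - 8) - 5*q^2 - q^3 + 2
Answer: a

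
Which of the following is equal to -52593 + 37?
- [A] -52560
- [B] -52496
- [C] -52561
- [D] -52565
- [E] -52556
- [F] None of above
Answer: E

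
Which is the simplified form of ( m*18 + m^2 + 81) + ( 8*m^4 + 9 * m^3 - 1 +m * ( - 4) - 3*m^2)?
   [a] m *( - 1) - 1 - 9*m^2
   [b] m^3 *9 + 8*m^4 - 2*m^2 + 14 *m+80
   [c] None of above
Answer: b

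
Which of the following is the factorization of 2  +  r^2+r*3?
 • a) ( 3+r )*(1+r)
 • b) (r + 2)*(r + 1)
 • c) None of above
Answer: b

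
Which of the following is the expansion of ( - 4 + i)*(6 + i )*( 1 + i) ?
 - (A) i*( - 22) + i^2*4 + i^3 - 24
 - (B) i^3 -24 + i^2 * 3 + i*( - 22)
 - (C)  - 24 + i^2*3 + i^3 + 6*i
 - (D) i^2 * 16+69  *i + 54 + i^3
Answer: B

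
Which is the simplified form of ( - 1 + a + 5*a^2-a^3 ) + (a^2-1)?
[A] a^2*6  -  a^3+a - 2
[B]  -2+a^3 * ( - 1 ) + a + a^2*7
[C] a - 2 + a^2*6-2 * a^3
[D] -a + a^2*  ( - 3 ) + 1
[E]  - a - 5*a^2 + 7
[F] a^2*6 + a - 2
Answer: A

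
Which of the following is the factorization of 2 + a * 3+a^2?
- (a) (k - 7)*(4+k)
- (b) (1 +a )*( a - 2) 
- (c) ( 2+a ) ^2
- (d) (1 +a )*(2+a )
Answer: d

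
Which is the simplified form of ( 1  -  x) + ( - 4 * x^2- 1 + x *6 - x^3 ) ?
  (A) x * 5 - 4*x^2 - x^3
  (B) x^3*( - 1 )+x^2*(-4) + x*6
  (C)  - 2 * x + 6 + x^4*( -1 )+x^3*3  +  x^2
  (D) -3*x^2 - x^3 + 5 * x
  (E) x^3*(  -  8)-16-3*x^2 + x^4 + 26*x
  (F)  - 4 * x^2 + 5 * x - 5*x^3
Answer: A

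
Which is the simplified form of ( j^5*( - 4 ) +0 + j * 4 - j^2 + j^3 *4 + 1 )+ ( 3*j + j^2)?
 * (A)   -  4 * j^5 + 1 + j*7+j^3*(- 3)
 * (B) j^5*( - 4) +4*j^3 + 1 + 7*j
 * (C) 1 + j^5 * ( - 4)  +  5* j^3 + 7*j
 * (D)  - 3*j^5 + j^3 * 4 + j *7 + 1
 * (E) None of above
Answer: B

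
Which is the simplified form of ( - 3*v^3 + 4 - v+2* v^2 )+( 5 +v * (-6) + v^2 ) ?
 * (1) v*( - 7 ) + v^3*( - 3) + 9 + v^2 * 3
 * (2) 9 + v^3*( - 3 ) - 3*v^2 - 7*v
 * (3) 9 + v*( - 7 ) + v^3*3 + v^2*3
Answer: 1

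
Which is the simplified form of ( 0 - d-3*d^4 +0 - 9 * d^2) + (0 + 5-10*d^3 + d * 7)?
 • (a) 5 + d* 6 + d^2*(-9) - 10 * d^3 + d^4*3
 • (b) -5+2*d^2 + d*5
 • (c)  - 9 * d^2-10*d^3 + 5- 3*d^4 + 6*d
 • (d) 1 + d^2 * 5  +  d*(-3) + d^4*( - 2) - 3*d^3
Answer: c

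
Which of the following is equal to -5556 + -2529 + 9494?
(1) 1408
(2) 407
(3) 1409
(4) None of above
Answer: 3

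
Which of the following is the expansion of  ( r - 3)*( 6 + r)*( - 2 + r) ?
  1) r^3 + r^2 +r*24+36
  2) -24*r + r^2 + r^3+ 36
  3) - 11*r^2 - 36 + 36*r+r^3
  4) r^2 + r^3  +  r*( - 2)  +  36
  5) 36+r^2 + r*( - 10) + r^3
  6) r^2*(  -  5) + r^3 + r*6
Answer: 2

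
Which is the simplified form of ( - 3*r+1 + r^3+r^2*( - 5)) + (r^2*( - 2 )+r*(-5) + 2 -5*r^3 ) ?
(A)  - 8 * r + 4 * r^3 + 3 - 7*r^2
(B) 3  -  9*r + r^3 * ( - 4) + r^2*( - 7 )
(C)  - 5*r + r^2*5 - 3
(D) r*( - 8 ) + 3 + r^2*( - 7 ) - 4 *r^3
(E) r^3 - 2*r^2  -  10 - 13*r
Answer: D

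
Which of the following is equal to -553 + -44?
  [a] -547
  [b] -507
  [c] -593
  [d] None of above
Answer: d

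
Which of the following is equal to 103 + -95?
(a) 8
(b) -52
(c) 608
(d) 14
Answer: a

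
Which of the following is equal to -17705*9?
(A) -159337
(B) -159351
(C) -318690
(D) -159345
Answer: D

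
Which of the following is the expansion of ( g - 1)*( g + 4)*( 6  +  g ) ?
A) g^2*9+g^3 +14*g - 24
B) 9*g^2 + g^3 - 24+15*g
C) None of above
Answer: A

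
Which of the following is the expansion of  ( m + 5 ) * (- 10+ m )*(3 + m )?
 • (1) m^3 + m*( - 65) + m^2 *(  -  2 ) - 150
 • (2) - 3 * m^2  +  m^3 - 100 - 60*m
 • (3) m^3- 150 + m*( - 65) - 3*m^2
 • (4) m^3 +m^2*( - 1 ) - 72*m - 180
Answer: 1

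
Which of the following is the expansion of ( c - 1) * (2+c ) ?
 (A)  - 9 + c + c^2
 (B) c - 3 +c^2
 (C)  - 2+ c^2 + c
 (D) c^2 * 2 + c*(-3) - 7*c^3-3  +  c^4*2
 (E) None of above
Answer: C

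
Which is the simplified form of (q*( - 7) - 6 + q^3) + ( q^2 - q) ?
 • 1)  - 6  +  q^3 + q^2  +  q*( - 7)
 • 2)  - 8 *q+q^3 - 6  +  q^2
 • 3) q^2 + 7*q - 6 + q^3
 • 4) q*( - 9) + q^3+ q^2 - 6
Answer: 2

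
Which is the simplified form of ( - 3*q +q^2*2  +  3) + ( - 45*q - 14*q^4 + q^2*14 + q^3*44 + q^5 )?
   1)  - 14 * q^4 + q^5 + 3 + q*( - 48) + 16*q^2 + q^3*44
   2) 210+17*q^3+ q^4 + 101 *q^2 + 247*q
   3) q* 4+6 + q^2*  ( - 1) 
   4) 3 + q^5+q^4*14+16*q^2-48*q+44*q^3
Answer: 1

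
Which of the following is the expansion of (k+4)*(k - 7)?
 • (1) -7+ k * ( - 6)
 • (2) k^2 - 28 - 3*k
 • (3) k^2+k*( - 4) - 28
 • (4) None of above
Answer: 2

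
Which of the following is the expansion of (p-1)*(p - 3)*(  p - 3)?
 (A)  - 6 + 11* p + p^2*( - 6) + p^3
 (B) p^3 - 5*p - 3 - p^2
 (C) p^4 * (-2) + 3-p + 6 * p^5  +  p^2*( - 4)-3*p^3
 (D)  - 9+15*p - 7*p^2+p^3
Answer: D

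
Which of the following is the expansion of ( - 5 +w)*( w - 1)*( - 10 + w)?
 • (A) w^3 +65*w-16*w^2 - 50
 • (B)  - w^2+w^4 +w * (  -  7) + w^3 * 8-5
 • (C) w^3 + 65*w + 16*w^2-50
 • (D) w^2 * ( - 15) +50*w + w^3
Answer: A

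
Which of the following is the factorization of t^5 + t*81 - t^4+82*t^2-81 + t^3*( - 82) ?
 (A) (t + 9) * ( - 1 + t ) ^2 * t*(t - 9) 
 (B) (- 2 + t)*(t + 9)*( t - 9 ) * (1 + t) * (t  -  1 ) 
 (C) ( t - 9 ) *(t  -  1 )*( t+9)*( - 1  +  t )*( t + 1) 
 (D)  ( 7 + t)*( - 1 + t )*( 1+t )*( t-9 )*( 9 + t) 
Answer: C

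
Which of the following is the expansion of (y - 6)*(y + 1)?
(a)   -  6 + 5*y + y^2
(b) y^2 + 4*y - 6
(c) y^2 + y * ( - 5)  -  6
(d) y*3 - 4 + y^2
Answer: c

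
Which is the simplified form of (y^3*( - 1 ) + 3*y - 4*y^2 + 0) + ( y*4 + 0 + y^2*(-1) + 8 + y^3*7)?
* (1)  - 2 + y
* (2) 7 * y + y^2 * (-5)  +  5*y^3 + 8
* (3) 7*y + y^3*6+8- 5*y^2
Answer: 3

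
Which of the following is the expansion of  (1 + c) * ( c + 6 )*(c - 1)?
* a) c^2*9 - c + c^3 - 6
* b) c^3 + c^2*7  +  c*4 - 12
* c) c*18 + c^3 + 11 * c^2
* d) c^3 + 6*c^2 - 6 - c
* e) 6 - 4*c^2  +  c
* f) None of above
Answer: d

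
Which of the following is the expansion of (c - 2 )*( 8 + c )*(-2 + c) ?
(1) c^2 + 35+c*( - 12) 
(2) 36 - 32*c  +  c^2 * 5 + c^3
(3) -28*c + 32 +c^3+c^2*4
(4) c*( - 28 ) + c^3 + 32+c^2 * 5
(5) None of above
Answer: 3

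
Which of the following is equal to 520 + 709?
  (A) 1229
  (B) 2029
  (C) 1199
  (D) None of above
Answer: A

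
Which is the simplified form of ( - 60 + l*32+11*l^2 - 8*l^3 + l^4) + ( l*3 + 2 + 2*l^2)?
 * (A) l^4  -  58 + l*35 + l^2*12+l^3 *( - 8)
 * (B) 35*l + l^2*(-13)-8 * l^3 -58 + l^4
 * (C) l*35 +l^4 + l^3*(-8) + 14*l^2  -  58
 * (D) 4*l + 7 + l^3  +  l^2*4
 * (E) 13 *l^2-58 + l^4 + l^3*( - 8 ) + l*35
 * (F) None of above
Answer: E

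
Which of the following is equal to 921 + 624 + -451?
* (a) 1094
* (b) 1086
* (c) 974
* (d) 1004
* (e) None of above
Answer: a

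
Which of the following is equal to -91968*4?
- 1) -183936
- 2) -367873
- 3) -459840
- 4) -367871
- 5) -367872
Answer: 5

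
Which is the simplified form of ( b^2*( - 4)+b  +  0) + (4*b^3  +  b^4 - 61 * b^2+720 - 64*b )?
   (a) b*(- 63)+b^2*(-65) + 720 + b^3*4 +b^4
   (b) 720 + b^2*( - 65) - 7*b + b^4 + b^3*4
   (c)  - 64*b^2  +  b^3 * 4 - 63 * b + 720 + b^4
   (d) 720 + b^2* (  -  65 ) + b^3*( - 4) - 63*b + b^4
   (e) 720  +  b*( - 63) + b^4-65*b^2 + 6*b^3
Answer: a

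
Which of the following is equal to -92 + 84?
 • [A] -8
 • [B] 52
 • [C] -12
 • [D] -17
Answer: A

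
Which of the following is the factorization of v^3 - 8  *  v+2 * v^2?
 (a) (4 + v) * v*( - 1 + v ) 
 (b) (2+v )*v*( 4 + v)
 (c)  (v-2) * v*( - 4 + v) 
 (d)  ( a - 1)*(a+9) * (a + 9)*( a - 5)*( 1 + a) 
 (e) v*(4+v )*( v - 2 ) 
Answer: e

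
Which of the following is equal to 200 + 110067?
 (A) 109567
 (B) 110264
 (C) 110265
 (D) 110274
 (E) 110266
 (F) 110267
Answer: F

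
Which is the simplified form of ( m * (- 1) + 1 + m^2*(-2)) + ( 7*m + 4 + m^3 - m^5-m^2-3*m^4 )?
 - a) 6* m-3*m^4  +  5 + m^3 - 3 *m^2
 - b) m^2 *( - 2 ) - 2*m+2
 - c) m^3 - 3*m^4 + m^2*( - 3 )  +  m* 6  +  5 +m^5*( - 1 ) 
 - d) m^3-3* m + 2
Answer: c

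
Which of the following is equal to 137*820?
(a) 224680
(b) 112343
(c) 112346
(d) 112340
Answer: d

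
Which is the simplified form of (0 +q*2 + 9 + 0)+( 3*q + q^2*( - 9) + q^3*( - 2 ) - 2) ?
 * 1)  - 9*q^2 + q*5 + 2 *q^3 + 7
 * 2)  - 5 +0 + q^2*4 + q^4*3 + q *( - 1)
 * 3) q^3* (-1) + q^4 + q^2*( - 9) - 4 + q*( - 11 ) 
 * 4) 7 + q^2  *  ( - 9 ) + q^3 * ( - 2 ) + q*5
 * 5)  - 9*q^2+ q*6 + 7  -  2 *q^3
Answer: 4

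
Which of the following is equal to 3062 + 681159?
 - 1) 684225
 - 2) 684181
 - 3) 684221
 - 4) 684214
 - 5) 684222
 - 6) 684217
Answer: 3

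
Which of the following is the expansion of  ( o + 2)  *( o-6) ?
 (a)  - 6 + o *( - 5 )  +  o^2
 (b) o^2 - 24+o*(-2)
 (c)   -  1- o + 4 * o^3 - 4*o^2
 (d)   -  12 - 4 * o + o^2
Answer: d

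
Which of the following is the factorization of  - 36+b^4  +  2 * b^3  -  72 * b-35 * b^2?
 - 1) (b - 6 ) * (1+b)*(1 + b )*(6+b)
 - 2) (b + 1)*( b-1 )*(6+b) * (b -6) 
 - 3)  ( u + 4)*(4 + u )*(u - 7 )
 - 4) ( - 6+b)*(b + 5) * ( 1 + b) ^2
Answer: 1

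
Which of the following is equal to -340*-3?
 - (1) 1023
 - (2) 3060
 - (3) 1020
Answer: 3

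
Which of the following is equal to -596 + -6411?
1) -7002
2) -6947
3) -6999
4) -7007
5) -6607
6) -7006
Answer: 4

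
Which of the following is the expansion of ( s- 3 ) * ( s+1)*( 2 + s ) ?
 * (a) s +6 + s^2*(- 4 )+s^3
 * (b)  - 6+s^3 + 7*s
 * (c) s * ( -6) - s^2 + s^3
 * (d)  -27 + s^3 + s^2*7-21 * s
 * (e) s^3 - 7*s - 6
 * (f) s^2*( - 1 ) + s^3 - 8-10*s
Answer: e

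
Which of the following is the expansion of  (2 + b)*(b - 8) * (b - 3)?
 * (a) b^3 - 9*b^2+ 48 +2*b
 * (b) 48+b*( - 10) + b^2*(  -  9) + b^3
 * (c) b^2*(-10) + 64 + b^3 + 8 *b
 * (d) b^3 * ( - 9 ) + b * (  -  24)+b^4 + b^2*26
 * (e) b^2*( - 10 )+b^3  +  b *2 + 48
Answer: a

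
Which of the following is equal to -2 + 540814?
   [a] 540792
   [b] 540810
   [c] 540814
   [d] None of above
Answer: d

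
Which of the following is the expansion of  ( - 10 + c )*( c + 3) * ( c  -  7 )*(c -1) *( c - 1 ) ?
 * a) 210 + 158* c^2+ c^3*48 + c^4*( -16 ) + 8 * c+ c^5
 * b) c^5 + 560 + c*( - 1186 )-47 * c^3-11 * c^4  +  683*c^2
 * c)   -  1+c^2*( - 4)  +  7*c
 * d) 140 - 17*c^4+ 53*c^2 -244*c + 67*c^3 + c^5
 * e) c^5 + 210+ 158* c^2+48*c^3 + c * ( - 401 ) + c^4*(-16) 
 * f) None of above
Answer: e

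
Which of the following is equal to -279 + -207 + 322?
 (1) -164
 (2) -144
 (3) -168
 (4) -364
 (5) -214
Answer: 1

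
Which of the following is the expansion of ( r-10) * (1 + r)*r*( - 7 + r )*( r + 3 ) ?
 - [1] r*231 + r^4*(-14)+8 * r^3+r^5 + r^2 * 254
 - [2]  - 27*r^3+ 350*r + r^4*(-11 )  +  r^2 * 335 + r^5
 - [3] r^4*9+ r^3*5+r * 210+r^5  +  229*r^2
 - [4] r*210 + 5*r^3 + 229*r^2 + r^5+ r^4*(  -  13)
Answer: 4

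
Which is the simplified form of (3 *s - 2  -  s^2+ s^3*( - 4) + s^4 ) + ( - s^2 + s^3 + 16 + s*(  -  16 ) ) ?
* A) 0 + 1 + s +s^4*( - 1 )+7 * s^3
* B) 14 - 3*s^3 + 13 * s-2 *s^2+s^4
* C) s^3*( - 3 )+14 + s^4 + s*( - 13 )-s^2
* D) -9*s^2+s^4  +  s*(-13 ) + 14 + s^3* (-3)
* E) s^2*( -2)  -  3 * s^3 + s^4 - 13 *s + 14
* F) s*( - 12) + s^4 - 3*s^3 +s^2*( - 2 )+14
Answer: E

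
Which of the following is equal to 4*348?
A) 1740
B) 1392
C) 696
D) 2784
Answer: B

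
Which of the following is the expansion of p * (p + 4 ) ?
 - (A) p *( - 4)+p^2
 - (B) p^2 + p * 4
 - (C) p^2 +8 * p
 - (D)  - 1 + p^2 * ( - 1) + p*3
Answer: B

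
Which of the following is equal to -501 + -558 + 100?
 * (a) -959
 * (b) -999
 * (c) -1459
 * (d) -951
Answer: a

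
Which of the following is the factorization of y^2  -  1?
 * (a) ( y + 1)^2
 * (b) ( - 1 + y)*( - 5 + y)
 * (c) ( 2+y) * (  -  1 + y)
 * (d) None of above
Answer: d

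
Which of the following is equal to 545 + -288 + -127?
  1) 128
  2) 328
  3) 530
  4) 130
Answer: 4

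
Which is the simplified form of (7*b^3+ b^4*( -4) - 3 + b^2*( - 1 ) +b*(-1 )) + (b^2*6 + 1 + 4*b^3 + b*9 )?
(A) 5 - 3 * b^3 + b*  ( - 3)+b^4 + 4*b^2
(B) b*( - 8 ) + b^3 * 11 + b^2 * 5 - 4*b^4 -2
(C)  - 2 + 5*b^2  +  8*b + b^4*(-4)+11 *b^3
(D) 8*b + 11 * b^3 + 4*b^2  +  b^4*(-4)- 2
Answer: C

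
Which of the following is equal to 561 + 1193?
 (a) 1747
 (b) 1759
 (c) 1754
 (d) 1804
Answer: c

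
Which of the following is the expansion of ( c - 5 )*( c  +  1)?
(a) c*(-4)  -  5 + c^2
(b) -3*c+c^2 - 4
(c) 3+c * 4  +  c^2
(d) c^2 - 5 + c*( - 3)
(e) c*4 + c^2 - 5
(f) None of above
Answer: a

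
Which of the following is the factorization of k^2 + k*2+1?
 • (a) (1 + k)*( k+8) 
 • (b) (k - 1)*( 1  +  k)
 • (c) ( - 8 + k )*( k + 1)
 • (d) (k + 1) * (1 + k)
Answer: d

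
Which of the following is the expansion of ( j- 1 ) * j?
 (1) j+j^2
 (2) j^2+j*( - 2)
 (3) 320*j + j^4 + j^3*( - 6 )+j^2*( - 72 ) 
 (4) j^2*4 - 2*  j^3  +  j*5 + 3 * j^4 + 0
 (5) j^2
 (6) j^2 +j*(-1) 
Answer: 6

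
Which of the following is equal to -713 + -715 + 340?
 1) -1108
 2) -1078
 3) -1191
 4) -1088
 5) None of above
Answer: 4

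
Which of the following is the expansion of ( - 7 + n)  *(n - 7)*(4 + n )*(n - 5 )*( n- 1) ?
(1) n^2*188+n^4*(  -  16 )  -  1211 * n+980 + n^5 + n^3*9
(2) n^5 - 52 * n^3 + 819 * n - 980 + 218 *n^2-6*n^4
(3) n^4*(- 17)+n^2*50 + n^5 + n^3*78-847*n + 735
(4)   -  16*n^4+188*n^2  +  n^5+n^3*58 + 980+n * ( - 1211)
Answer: 4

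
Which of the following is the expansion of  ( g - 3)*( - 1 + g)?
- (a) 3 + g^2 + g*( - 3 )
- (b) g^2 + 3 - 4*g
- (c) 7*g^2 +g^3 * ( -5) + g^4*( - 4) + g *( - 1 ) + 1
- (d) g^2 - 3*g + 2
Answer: b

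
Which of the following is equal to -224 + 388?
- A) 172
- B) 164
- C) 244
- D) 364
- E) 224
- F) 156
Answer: B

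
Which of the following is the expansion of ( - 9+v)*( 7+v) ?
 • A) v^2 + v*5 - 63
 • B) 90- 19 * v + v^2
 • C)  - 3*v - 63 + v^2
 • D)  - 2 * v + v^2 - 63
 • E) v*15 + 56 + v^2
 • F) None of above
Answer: D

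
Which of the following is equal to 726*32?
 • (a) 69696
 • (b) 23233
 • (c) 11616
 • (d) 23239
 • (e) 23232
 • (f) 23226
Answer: e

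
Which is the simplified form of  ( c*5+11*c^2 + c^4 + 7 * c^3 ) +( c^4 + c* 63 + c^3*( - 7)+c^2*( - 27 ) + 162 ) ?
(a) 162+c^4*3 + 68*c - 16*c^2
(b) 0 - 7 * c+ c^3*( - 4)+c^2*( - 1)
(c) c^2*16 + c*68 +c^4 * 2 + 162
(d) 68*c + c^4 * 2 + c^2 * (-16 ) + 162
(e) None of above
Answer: d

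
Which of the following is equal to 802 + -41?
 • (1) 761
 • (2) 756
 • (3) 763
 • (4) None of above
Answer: 1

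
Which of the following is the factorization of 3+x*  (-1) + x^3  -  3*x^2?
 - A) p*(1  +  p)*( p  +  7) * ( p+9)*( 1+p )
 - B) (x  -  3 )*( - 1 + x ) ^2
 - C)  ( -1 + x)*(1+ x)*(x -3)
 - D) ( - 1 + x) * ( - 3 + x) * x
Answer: C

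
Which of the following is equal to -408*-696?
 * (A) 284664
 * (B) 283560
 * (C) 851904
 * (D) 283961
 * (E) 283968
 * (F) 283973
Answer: E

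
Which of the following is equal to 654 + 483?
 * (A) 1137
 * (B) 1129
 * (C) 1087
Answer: A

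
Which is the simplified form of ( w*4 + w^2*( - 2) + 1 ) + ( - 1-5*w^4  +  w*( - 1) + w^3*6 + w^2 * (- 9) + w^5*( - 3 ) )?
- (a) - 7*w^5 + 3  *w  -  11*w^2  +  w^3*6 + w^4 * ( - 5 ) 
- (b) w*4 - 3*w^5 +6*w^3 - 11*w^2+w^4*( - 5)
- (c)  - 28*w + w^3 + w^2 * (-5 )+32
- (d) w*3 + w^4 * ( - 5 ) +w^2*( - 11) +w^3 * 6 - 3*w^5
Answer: d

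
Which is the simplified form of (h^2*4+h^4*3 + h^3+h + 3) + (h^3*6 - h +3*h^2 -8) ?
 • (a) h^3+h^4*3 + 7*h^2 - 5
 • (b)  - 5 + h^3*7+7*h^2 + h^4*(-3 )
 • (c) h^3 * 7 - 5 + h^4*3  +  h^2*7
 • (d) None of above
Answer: c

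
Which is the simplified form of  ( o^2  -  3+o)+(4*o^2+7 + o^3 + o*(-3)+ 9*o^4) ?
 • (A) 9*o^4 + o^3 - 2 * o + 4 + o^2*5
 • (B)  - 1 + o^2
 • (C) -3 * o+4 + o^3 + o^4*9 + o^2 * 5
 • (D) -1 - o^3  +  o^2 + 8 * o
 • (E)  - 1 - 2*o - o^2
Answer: A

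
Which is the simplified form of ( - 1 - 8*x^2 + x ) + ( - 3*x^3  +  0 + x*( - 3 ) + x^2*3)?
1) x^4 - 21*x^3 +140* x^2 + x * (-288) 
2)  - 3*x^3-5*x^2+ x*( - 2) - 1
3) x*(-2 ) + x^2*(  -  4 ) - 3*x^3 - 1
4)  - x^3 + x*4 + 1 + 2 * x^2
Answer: 2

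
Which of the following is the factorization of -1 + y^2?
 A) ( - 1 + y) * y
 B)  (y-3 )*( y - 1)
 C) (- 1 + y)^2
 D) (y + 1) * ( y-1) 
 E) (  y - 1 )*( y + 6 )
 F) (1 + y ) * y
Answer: D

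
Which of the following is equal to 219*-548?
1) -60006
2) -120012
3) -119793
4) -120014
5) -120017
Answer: 2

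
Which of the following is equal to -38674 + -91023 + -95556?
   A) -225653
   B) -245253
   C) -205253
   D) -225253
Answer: D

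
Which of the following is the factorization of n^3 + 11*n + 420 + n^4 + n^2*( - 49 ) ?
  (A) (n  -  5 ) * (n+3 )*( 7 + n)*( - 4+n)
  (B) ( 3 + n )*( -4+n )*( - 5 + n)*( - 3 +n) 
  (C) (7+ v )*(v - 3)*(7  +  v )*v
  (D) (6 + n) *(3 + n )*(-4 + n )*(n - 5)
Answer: A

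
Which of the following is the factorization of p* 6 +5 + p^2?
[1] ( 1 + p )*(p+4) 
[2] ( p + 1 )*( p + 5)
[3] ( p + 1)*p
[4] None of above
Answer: 2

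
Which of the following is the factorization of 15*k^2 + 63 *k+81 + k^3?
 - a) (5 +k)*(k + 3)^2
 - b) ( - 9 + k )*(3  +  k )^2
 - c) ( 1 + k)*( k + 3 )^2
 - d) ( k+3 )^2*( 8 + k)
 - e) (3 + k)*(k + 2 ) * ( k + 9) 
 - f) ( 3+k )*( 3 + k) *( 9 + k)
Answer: f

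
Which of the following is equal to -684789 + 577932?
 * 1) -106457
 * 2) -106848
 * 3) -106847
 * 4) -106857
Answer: 4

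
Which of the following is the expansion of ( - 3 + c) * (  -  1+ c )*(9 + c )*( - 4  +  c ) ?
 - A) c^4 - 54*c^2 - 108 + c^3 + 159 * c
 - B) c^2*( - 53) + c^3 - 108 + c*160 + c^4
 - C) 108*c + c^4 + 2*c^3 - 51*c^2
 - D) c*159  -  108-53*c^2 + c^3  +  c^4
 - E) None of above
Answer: D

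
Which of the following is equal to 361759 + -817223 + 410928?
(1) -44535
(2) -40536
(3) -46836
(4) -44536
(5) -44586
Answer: 4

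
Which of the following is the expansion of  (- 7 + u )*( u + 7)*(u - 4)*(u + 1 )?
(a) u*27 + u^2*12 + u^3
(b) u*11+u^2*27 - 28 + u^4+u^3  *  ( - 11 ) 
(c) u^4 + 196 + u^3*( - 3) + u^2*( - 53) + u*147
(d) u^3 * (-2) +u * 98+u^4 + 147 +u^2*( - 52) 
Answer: c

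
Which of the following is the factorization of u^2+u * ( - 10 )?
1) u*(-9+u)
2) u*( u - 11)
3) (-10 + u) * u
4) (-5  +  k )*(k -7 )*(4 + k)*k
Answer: 3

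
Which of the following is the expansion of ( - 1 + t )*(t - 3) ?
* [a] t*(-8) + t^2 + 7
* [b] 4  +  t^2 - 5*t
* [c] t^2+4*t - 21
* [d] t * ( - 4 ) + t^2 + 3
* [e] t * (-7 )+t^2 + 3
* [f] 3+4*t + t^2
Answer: d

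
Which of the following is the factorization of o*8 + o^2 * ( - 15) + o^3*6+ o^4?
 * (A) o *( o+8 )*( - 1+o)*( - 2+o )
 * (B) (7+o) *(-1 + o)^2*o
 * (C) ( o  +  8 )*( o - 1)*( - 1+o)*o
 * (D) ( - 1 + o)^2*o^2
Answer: C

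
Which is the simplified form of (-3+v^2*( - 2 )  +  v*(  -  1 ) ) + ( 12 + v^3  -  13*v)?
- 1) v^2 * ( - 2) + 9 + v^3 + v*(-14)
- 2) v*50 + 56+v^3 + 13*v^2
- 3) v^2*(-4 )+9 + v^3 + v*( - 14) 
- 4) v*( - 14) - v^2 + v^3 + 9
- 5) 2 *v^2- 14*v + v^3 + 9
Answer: 1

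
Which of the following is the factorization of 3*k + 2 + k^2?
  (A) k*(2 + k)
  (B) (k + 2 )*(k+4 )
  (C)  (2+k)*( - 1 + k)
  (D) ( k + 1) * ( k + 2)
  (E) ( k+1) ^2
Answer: D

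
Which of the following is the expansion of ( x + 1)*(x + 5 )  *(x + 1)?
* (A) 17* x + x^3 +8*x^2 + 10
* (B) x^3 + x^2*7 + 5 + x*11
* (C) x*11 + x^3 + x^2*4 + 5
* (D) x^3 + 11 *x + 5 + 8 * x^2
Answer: B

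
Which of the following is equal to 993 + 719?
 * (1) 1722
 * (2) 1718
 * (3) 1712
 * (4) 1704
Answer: 3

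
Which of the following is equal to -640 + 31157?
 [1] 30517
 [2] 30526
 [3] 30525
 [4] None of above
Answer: 1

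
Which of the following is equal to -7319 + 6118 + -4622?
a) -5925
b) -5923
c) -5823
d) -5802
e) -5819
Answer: c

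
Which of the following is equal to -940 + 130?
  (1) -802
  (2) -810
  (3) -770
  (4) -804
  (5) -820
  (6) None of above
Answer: 2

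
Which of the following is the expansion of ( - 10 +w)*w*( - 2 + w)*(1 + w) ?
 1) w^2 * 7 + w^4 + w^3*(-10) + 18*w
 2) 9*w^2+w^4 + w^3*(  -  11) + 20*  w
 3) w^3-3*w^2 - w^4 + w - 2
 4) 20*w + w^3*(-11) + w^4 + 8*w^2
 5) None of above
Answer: 4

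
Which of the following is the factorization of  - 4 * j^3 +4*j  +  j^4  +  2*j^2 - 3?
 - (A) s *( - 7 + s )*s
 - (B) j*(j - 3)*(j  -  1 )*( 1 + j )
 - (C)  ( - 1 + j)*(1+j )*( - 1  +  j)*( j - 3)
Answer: C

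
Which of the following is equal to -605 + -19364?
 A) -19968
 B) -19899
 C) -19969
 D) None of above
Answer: C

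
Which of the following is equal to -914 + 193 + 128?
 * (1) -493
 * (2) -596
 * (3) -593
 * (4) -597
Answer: 3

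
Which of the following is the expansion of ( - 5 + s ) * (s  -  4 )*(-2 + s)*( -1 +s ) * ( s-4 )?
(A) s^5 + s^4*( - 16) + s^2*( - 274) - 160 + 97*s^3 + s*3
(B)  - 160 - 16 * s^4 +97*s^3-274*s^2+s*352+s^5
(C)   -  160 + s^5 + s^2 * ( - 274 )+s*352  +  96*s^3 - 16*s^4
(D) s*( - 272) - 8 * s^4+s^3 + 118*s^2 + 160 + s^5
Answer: B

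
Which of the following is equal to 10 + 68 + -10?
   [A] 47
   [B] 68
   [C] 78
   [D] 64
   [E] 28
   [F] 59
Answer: B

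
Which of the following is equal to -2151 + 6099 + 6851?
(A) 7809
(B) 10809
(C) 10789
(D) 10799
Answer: D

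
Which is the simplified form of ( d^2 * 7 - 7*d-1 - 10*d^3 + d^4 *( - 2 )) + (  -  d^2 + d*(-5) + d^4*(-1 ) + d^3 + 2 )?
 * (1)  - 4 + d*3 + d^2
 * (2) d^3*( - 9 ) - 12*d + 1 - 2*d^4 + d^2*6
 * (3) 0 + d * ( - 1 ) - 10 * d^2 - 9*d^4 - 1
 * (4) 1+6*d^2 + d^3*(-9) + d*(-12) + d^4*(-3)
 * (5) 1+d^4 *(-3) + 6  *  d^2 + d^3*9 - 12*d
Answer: 4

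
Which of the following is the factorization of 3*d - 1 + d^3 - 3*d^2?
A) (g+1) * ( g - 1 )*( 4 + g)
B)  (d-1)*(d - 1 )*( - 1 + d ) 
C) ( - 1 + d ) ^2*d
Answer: B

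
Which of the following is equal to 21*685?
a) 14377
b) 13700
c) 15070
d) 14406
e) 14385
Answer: e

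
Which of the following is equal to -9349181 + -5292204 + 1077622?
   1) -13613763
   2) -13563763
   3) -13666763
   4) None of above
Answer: 2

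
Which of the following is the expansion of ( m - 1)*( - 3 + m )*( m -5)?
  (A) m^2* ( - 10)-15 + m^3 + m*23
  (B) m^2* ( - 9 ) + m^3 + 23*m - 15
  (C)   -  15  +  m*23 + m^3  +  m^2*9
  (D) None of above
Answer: B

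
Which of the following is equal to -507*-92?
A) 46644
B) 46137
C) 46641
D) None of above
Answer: A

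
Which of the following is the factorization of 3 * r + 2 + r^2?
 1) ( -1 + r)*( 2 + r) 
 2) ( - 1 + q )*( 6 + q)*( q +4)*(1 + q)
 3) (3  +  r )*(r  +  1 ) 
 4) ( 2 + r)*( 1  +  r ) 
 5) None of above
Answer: 4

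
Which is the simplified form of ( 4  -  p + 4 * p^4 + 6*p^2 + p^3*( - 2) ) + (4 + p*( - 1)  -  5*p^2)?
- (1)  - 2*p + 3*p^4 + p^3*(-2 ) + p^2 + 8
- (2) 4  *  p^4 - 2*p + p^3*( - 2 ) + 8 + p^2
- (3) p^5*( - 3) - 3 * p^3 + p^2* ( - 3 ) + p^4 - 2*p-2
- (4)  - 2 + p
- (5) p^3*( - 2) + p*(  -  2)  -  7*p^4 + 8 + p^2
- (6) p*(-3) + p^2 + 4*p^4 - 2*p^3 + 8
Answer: 2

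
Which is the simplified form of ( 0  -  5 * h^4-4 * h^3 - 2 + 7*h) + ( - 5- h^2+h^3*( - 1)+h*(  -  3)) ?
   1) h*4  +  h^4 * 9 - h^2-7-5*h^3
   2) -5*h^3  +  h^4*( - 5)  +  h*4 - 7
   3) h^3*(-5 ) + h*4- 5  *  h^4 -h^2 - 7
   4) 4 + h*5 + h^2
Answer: 3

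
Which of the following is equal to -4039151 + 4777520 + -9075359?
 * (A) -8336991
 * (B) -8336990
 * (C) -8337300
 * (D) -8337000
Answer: B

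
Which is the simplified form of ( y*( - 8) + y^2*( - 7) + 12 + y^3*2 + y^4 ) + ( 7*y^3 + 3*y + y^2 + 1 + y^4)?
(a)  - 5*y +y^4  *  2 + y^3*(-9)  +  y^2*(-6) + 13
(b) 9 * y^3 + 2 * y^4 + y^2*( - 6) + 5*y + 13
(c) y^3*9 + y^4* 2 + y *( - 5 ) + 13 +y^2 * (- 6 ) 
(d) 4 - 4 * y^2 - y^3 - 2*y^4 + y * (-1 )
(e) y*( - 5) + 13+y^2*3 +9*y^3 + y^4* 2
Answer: c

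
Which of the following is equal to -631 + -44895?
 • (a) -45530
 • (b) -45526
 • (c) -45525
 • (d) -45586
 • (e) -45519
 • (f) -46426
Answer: b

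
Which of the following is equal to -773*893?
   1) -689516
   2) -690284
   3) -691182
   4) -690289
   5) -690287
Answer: 4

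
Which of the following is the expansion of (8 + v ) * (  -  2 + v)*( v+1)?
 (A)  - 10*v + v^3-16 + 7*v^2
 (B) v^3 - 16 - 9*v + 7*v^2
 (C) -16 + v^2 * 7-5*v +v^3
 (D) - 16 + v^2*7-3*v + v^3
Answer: A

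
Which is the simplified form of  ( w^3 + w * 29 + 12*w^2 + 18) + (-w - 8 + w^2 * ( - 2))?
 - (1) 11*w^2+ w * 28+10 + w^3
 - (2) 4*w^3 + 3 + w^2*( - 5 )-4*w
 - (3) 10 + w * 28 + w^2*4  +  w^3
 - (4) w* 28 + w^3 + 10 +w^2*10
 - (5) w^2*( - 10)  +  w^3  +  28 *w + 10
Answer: 4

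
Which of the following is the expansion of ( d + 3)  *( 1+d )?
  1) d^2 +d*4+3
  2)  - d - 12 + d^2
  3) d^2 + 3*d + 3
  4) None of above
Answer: 1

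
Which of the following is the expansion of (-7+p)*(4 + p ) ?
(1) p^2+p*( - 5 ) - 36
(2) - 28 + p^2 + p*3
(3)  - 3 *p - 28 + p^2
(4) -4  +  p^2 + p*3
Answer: 3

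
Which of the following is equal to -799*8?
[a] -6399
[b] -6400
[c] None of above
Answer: c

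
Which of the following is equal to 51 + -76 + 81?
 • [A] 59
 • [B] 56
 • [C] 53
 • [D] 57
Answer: B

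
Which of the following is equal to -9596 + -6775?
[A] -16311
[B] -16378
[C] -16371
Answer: C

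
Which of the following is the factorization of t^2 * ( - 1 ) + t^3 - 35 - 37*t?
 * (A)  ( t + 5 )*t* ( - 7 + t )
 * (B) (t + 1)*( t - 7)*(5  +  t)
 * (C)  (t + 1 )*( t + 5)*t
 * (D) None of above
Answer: B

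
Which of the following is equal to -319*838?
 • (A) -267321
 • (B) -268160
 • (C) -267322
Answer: C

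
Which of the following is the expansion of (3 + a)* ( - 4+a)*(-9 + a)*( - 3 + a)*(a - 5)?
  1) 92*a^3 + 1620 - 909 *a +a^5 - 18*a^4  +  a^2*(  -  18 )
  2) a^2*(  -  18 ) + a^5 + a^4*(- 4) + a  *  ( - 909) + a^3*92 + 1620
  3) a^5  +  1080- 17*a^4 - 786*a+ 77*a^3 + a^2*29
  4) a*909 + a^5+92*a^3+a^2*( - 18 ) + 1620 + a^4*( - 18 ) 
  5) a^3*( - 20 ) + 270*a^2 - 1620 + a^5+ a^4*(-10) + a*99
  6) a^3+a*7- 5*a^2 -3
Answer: 1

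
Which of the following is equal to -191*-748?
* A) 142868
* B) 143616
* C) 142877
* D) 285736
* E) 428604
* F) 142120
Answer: A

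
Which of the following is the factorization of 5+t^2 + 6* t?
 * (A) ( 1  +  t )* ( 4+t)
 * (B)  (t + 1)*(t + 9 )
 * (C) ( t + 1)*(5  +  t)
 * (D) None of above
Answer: C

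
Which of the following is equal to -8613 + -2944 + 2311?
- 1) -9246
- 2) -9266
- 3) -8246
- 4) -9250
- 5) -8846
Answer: 1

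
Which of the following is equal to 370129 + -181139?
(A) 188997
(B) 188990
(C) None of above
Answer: B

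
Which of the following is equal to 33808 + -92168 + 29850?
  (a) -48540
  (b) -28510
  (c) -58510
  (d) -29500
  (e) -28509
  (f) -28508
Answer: b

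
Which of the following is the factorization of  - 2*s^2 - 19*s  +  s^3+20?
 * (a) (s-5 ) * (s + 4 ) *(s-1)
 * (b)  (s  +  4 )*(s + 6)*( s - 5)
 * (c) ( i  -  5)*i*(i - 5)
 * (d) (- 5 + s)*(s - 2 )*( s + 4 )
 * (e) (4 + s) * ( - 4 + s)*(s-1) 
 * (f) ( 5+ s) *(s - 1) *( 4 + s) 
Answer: a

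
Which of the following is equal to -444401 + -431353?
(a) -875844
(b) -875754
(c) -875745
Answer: b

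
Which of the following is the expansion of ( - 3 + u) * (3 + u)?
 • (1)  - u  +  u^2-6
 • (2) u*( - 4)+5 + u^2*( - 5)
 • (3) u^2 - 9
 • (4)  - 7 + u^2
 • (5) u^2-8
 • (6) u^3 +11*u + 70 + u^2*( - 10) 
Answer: 3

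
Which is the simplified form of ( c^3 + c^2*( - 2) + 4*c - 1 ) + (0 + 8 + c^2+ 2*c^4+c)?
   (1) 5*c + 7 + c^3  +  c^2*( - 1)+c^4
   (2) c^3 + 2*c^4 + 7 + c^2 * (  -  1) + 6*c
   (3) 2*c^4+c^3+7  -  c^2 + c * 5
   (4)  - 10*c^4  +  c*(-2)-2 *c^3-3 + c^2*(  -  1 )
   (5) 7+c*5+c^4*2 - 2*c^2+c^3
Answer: 3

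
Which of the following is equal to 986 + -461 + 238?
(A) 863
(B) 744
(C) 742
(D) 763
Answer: D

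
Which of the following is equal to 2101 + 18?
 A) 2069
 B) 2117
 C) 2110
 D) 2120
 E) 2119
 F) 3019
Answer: E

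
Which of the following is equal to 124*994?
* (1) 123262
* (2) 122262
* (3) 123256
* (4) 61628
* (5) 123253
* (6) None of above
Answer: 3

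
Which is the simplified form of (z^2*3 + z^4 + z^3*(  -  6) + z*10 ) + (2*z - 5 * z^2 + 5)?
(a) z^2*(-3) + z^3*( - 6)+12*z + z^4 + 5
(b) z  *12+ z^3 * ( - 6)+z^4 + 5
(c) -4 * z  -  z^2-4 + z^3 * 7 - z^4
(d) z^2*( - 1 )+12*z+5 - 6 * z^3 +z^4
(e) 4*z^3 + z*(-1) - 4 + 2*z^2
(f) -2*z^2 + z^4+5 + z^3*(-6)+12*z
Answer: f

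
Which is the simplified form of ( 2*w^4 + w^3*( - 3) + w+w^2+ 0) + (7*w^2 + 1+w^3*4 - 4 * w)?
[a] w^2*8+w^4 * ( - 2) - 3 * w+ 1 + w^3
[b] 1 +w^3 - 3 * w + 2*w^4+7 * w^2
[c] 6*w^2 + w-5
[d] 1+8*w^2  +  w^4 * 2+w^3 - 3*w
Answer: d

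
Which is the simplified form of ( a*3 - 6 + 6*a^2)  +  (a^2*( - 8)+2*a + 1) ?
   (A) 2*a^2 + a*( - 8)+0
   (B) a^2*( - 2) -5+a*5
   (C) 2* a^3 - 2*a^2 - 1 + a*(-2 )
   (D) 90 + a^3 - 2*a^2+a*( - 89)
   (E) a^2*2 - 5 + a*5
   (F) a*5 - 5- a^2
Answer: B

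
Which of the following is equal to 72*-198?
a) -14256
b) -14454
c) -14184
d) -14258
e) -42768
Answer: a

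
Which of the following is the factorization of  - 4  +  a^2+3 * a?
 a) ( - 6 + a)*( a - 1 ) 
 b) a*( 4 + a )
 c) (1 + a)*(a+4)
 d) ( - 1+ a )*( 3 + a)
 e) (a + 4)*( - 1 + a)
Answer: e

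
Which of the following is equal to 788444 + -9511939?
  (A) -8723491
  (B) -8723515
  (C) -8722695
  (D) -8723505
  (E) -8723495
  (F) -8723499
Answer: E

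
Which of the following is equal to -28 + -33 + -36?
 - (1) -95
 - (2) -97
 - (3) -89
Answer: 2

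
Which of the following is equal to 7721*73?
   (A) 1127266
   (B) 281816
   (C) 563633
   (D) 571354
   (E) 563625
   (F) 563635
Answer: C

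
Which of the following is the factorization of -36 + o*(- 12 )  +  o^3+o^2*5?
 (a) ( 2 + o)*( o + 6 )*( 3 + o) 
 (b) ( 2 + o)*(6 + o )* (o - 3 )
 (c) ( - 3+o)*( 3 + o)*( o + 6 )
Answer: b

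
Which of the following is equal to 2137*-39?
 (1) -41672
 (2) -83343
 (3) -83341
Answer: 2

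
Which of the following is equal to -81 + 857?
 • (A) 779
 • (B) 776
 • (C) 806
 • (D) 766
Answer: B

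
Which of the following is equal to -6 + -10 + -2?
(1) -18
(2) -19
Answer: 1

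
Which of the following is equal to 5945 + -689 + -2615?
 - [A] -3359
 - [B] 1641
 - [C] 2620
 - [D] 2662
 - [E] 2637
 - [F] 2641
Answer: F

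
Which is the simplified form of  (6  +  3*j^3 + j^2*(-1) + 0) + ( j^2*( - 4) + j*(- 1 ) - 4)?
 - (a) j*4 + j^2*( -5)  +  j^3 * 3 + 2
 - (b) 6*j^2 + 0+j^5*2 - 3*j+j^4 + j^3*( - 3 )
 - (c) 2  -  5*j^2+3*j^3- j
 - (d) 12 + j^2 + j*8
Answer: c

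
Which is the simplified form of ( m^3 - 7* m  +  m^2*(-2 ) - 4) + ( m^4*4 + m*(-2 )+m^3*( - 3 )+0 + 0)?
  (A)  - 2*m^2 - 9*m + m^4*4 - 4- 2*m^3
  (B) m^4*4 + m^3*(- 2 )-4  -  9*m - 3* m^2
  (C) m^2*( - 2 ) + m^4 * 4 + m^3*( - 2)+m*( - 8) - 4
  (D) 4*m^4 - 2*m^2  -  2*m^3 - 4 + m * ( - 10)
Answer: A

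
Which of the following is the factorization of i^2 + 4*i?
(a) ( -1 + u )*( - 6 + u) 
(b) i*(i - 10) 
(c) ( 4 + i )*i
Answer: c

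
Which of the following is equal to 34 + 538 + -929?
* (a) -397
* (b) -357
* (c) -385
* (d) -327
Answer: b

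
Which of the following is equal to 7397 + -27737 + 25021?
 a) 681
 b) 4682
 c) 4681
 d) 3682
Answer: c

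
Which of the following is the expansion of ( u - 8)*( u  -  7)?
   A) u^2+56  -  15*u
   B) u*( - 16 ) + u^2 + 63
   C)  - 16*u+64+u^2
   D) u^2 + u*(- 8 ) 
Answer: A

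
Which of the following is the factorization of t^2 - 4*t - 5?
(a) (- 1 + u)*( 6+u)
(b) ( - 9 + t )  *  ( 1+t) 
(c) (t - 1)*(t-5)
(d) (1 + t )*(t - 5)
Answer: d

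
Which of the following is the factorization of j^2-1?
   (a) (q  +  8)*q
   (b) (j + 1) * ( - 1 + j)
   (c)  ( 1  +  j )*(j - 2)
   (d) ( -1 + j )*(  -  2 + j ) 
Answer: b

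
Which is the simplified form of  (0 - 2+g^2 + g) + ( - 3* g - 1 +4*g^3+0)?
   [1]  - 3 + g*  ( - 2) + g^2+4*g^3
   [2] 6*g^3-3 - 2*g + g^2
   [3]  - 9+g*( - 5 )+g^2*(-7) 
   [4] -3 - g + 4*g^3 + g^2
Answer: 1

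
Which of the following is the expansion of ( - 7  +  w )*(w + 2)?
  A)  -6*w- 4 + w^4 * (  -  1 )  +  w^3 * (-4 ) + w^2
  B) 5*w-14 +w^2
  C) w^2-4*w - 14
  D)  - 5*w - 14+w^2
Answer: D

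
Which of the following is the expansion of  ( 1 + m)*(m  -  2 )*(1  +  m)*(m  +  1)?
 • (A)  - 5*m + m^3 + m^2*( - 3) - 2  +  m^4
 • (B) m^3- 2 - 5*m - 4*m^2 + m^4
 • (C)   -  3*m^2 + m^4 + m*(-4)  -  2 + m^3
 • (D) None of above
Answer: A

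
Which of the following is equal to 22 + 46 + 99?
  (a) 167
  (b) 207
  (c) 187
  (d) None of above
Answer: a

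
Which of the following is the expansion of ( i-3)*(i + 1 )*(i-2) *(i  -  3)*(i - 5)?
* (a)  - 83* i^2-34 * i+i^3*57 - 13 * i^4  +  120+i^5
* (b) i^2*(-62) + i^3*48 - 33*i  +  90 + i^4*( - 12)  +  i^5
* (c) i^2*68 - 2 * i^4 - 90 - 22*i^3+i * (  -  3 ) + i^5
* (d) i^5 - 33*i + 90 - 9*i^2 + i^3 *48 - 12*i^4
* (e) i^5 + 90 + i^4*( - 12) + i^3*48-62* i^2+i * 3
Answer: b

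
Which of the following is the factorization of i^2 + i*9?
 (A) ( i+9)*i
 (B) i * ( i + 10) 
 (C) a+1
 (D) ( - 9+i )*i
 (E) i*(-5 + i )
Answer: A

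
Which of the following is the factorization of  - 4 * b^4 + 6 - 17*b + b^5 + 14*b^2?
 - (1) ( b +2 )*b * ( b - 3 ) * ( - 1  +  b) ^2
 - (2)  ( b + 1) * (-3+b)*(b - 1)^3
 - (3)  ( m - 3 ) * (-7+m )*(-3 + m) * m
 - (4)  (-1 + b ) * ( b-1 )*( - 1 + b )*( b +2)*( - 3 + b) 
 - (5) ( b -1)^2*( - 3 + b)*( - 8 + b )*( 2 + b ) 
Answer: 4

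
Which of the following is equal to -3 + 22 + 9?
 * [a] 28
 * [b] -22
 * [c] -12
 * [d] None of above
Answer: a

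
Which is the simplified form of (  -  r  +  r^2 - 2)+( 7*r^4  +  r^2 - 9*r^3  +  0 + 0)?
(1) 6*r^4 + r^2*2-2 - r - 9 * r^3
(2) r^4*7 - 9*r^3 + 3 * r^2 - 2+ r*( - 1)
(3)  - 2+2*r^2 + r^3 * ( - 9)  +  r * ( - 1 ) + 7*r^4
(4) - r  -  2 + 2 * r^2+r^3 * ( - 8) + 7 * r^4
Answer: 3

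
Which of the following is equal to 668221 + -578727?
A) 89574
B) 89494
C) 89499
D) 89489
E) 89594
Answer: B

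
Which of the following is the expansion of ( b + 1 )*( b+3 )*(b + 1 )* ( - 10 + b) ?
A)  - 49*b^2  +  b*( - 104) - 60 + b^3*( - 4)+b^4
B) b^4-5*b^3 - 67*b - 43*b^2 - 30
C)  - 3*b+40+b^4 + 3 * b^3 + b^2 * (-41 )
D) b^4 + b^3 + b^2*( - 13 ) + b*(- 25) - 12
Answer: B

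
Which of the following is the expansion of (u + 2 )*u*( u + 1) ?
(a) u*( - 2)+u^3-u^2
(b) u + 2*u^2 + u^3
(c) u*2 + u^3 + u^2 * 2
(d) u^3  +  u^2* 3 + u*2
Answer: d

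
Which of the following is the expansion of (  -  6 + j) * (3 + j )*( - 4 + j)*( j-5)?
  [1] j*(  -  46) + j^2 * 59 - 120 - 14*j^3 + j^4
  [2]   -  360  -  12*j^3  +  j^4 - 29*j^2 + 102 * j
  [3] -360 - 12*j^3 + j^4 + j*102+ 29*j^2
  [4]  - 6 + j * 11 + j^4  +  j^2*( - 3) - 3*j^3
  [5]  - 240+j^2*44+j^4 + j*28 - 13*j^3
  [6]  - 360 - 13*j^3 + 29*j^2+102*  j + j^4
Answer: 3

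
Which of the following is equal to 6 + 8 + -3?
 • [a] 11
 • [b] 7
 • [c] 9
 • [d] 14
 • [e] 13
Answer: a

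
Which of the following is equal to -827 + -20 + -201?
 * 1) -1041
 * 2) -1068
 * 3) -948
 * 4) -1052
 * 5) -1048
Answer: 5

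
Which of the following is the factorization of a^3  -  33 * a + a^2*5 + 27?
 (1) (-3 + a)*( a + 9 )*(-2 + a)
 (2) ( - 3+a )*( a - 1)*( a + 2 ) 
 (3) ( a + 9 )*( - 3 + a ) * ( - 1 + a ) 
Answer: 3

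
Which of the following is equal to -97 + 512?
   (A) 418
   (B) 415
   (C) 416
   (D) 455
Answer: B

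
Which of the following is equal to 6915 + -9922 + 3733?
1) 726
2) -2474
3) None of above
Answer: 1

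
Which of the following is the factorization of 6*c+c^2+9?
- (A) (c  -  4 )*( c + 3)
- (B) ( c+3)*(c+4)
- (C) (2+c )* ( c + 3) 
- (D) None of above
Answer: D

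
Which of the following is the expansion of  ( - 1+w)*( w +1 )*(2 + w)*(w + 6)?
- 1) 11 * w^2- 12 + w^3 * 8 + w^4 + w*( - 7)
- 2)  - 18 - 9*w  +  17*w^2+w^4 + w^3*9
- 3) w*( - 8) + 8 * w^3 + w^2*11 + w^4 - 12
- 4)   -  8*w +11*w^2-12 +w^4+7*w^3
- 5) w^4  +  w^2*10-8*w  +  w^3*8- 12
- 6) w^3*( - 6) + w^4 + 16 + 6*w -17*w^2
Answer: 3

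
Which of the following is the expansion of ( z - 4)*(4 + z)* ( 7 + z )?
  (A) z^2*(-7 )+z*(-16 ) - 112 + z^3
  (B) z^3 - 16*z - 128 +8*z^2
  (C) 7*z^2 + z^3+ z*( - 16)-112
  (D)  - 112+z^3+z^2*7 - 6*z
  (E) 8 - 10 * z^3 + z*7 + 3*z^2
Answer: C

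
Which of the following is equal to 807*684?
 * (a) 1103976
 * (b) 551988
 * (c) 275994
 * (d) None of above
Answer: b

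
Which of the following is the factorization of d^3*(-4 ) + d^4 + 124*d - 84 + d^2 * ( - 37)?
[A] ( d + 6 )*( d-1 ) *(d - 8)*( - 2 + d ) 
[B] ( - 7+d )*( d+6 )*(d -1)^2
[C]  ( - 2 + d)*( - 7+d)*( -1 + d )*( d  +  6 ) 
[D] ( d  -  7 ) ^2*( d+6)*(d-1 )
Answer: C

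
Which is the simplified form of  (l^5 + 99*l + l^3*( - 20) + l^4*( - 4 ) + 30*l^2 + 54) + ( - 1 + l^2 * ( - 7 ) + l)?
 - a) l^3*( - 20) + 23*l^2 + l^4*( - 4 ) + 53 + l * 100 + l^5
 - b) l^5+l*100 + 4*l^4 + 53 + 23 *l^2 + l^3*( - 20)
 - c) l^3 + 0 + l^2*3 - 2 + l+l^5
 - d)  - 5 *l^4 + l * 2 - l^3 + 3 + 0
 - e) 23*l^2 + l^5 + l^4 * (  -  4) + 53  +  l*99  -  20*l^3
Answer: a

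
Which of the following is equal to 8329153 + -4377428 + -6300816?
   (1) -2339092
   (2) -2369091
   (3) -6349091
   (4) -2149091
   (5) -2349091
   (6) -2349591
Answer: 5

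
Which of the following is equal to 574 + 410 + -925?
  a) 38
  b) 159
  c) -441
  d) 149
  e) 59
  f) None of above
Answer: e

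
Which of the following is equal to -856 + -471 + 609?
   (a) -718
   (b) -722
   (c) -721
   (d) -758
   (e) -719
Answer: a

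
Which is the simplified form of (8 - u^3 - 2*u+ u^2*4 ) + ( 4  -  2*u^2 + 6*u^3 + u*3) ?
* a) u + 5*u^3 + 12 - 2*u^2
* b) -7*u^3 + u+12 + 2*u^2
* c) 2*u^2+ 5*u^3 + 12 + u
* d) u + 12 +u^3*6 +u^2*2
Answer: c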